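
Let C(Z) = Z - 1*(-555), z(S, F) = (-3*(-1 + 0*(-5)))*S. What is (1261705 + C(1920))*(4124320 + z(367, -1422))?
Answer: 5215274719780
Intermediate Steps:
z(S, F) = 3*S (z(S, F) = (-3*(-1 + 0))*S = (-3*(-1))*S = 3*S)
C(Z) = 555 + Z (C(Z) = Z + 555 = 555 + Z)
(1261705 + C(1920))*(4124320 + z(367, -1422)) = (1261705 + (555 + 1920))*(4124320 + 3*367) = (1261705 + 2475)*(4124320 + 1101) = 1264180*4125421 = 5215274719780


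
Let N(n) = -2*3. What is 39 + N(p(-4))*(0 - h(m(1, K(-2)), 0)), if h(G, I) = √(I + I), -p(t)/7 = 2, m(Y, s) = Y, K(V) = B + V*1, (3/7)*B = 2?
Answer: 39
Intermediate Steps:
B = 14/3 (B = (7/3)*2 = 14/3 ≈ 4.6667)
K(V) = 14/3 + V (K(V) = 14/3 + V*1 = 14/3 + V)
p(t) = -14 (p(t) = -7*2 = -14)
h(G, I) = √2*√I (h(G, I) = √(2*I) = √2*√I)
N(n) = -6
39 + N(p(-4))*(0 - h(m(1, K(-2)), 0)) = 39 - 6*(0 - √2*√0) = 39 - 6*(0 - √2*0) = 39 - 6*(0 - 1*0) = 39 - 6*(0 + 0) = 39 - 6*0 = 39 + 0 = 39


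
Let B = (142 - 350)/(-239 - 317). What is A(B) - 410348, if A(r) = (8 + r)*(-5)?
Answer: -57044192/139 ≈ -4.1039e+5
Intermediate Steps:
B = 52/139 (B = -208/(-556) = -208*(-1/556) = 52/139 ≈ 0.37410)
A(r) = -40 - 5*r
A(B) - 410348 = (-40 - 5*52/139) - 410348 = (-40 - 260/139) - 410348 = -5820/139 - 410348 = -57044192/139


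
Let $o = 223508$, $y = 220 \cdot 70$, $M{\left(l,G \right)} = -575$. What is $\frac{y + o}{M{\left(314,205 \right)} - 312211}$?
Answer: $- \frac{39818}{52131} \approx -0.76381$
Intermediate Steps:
$y = 15400$
$\frac{y + o}{M{\left(314,205 \right)} - 312211} = \frac{15400 + 223508}{-575 - 312211} = \frac{238908}{-312786} = 238908 \left(- \frac{1}{312786}\right) = - \frac{39818}{52131}$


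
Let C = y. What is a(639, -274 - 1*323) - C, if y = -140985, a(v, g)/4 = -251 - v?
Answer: 137425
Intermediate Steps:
a(v, g) = -1004 - 4*v (a(v, g) = 4*(-251 - v) = -1004 - 4*v)
C = -140985
a(639, -274 - 1*323) - C = (-1004 - 4*639) - 1*(-140985) = (-1004 - 2556) + 140985 = -3560 + 140985 = 137425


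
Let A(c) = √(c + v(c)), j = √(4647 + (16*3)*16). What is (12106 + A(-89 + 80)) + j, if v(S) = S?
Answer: 12106 + 19*√15 + 3*I*√2 ≈ 12180.0 + 4.2426*I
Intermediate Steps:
j = 19*√15 (j = √(4647 + 48*16) = √(4647 + 768) = √5415 = 19*√15 ≈ 73.587)
A(c) = √2*√c (A(c) = √(c + c) = √(2*c) = √2*√c)
(12106 + A(-89 + 80)) + j = (12106 + √2*√(-89 + 80)) + 19*√15 = (12106 + √2*√(-9)) + 19*√15 = (12106 + √2*(3*I)) + 19*√15 = (12106 + 3*I*√2) + 19*√15 = 12106 + 19*√15 + 3*I*√2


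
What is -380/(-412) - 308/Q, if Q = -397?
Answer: 69439/40891 ≈ 1.6981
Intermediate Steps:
-380/(-412) - 308/Q = -380/(-412) - 308/(-397) = -380*(-1/412) - 308*(-1/397) = 95/103 + 308/397 = 69439/40891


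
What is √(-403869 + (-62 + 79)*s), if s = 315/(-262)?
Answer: I*√27724586646/262 ≈ 635.52*I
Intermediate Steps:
s = -315/262 (s = 315*(-1/262) = -315/262 ≈ -1.2023)
√(-403869 + (-62 + 79)*s) = √(-403869 + (-62 + 79)*(-315/262)) = √(-403869 + 17*(-315/262)) = √(-403869 - 5355/262) = √(-105819033/262) = I*√27724586646/262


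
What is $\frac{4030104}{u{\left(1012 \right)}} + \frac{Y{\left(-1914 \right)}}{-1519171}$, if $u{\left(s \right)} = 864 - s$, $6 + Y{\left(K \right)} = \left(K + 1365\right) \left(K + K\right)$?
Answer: $- \frac{1530682038888}{56209327} \approx -27232.0$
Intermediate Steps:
$Y{\left(K \right)} = -6 + 2 K \left(1365 + K\right)$ ($Y{\left(K \right)} = -6 + \left(K + 1365\right) \left(K + K\right) = -6 + \left(1365 + K\right) 2 K = -6 + 2 K \left(1365 + K\right)$)
$\frac{4030104}{u{\left(1012 \right)}} + \frac{Y{\left(-1914 \right)}}{-1519171} = \frac{4030104}{864 - 1012} + \frac{-6 + 2 \left(-1914\right)^{2} + 2730 \left(-1914\right)}{-1519171} = \frac{4030104}{864 - 1012} + \left(-6 + 2 \cdot 3663396 - 5225220\right) \left(- \frac{1}{1519171}\right) = \frac{4030104}{-148} + \left(-6 + 7326792 - 5225220\right) \left(- \frac{1}{1519171}\right) = 4030104 \left(- \frac{1}{148}\right) + 2101566 \left(- \frac{1}{1519171}\right) = - \frac{1007526}{37} - \frac{2101566}{1519171} = - \frac{1530682038888}{56209327}$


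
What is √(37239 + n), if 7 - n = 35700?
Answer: √1546 ≈ 39.319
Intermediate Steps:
n = -35693 (n = 7 - 1*35700 = 7 - 35700 = -35693)
√(37239 + n) = √(37239 - 35693) = √1546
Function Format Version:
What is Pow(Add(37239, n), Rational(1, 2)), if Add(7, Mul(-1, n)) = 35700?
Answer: Pow(1546, Rational(1, 2)) ≈ 39.319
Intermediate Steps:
n = -35693 (n = Add(7, Mul(-1, 35700)) = Add(7, -35700) = -35693)
Pow(Add(37239, n), Rational(1, 2)) = Pow(Add(37239, -35693), Rational(1, 2)) = Pow(1546, Rational(1, 2))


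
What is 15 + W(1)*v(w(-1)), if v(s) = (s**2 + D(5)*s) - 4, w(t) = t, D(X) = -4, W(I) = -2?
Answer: 13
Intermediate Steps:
v(s) = -4 + s**2 - 4*s (v(s) = (s**2 - 4*s) - 4 = -4 + s**2 - 4*s)
15 + W(1)*v(w(-1)) = 15 - 2*(-4 + (-1)**2 - 4*(-1)) = 15 - 2*(-4 + 1 + 4) = 15 - 2*1 = 15 - 2 = 13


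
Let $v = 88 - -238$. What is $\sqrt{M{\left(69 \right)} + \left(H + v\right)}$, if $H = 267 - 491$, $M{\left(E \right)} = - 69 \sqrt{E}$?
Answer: $\sqrt{102 - 69 \sqrt{69}} \approx 21.706 i$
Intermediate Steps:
$v = 326$ ($v = 88 + 238 = 326$)
$H = -224$ ($H = 267 - 491 = -224$)
$\sqrt{M{\left(69 \right)} + \left(H + v\right)} = \sqrt{- 69 \sqrt{69} + \left(-224 + 326\right)} = \sqrt{- 69 \sqrt{69} + 102} = \sqrt{102 - 69 \sqrt{69}}$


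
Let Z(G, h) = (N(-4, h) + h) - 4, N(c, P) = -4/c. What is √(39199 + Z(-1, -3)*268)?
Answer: √37591 ≈ 193.88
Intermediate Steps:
Z(G, h) = -3 + h (Z(G, h) = (-4/(-4) + h) - 4 = (-4*(-¼) + h) - 4 = (1 + h) - 4 = -3 + h)
√(39199 + Z(-1, -3)*268) = √(39199 + (-3 - 3)*268) = √(39199 - 6*268) = √(39199 - 1608) = √37591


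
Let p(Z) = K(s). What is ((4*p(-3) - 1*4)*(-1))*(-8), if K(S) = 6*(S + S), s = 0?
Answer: -32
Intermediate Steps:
K(S) = 12*S (K(S) = 6*(2*S) = 12*S)
p(Z) = 0 (p(Z) = 12*0 = 0)
((4*p(-3) - 1*4)*(-1))*(-8) = ((4*0 - 1*4)*(-1))*(-8) = ((0 - 4)*(-1))*(-8) = -4*(-1)*(-8) = 4*(-8) = -32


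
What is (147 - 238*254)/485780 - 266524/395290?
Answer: -15330999217/19202397620 ≈ -0.79839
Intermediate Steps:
(147 - 238*254)/485780 - 266524/395290 = (147 - 60452)*(1/485780) - 266524*1/395290 = -60305*1/485780 - 133262/197645 = -12061/97156 - 133262/197645 = -15330999217/19202397620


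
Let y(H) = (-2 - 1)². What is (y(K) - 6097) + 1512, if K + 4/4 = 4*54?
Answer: -4576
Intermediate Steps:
K = 215 (K = -1 + 4*54 = -1 + 216 = 215)
y(H) = 9 (y(H) = (-3)² = 9)
(y(K) - 6097) + 1512 = (9 - 6097) + 1512 = -6088 + 1512 = -4576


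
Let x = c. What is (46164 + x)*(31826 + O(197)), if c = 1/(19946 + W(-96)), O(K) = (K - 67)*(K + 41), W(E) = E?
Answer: 28757981549583/9925 ≈ 2.8975e+9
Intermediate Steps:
O(K) = (-67 + K)*(41 + K)
c = 1/19850 (c = 1/(19946 - 96) = 1/19850 ≈ 5.0378e-5)
x = 1/19850 ≈ 5.0378e-5
(46164 + x)*(31826 + O(197)) = (46164 + 1/19850)*(31826 + (-2747 + 197**2 - 26*197)) = 916355401*(31826 + (-2747 + 38809 - 5122))/19850 = 916355401*(31826 + 30940)/19850 = (916355401/19850)*62766 = 28757981549583/9925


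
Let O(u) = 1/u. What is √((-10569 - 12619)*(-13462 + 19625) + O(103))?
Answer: I*√1516107195093/103 ≈ 11954.0*I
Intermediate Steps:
√((-10569 - 12619)*(-13462 + 19625) + O(103)) = √((-10569 - 12619)*(-13462 + 19625) + 1/103) = √(-23188*6163 + 1/103) = √(-142907644 + 1/103) = √(-14719487331/103) = I*√1516107195093/103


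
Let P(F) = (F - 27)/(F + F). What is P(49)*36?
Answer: 396/49 ≈ 8.0816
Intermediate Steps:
P(F) = (-27 + F)/(2*F) (P(F) = (-27 + F)/((2*F)) = (-27 + F)*(1/(2*F)) = (-27 + F)/(2*F))
P(49)*36 = ((½)*(-27 + 49)/49)*36 = ((½)*(1/49)*22)*36 = (11/49)*36 = 396/49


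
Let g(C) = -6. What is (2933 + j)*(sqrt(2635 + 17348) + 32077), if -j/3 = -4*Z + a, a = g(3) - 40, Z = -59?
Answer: 75797951 + 2363*sqrt(19983) ≈ 7.6132e+7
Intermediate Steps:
a = -46 (a = -6 - 40 = -46)
j = -570 (j = -3*(-4*(-59) - 46) = -3*(236 - 46) = -3*190 = -570)
(2933 + j)*(sqrt(2635 + 17348) + 32077) = (2933 - 570)*(sqrt(2635 + 17348) + 32077) = 2363*(sqrt(19983) + 32077) = 2363*(32077 + sqrt(19983)) = 75797951 + 2363*sqrt(19983)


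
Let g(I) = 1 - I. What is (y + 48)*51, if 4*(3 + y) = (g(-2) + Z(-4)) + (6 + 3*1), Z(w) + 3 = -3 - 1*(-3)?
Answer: 9639/4 ≈ 2409.8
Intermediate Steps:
Z(w) = -3 (Z(w) = -3 + (-3 - 1*(-3)) = -3 + (-3 + 3) = -3 + 0 = -3)
y = -¾ (y = -3 + (((1 - 1*(-2)) - 3) + (6 + 3*1))/4 = -3 + (((1 + 2) - 3) + (6 + 3))/4 = -3 + ((3 - 3) + 9)/4 = -3 + (0 + 9)/4 = -3 + (¼)*9 = -3 + 9/4 = -¾ ≈ -0.75000)
(y + 48)*51 = (-¾ + 48)*51 = (189/4)*51 = 9639/4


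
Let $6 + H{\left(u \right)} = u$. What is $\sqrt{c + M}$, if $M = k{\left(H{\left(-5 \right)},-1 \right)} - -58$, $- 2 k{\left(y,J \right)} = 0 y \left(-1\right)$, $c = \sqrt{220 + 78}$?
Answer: $\sqrt{58 + \sqrt{298}} \approx 8.6754$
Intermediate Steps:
$c = \sqrt{298} \approx 17.263$
$H{\left(u \right)} = -6 + u$
$k{\left(y,J \right)} = 0$ ($k{\left(y,J \right)} = - \frac{0 y \left(-1\right)}{2} = - \frac{0 \left(-1\right)}{2} = \left(- \frac{1}{2}\right) 0 = 0$)
$M = 58$ ($M = 0 - -58 = 0 + 58 = 58$)
$\sqrt{c + M} = \sqrt{\sqrt{298} + 58} = \sqrt{58 + \sqrt{298}}$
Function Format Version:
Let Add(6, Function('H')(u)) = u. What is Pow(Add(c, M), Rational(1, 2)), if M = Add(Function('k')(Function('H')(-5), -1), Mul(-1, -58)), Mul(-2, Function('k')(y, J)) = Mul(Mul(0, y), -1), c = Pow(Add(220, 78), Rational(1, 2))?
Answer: Pow(Add(58, Pow(298, Rational(1, 2))), Rational(1, 2)) ≈ 8.6754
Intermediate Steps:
c = Pow(298, Rational(1, 2)) ≈ 17.263
Function('H')(u) = Add(-6, u)
Function('k')(y, J) = 0 (Function('k')(y, J) = Mul(Rational(-1, 2), Mul(Mul(0, y), -1)) = Mul(Rational(-1, 2), Mul(0, -1)) = Mul(Rational(-1, 2), 0) = 0)
M = 58 (M = Add(0, Mul(-1, -58)) = Add(0, 58) = 58)
Pow(Add(c, M), Rational(1, 2)) = Pow(Add(Pow(298, Rational(1, 2)), 58), Rational(1, 2)) = Pow(Add(58, Pow(298, Rational(1, 2))), Rational(1, 2))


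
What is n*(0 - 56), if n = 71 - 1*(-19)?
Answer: -5040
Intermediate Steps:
n = 90 (n = 71 + 19 = 90)
n*(0 - 56) = 90*(0 - 56) = 90*(-56) = -5040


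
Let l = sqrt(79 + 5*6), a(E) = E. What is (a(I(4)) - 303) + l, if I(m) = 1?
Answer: -302 + sqrt(109) ≈ -291.56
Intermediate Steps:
l = sqrt(109) (l = sqrt(79 + 30) = sqrt(109) ≈ 10.440)
(a(I(4)) - 303) + l = (1 - 303) + sqrt(109) = -302 + sqrt(109)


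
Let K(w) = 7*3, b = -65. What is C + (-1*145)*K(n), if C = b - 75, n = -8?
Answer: -3185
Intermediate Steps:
C = -140 (C = -65 - 75 = -140)
K(w) = 21
C + (-1*145)*K(n) = -140 - 1*145*21 = -140 - 145*21 = -140 - 3045 = -3185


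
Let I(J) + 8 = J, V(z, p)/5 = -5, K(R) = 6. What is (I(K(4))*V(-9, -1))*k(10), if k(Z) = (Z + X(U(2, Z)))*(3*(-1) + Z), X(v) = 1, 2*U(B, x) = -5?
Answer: 3850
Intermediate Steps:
V(z, p) = -25 (V(z, p) = 5*(-5) = -25)
U(B, x) = -5/2 (U(B, x) = (½)*(-5) = -5/2)
I(J) = -8 + J
k(Z) = (1 + Z)*(-3 + Z) (k(Z) = (Z + 1)*(3*(-1) + Z) = (1 + Z)*(-3 + Z))
(I(K(4))*V(-9, -1))*k(10) = ((-8 + 6)*(-25))*(-3 + 10² - 2*10) = (-2*(-25))*(-3 + 100 - 20) = 50*77 = 3850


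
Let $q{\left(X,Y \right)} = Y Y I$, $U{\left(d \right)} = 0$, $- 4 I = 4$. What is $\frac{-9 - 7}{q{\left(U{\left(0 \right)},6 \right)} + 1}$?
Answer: $\frac{16}{35} \approx 0.45714$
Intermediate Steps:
$I = -1$ ($I = \left(- \frac{1}{4}\right) 4 = -1$)
$q{\left(X,Y \right)} = - Y^{2}$ ($q{\left(X,Y \right)} = Y Y \left(-1\right) = Y^{2} \left(-1\right) = - Y^{2}$)
$\frac{-9 - 7}{q{\left(U{\left(0 \right)},6 \right)} + 1} = \frac{-9 - 7}{- 6^{2} + 1} = \frac{1}{\left(-1\right) 36 + 1} \left(-16\right) = \frac{1}{-36 + 1} \left(-16\right) = \frac{1}{-35} \left(-16\right) = \left(- \frac{1}{35}\right) \left(-16\right) = \frac{16}{35}$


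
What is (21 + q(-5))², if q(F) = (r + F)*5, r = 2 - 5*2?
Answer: 1936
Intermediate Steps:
r = -8 (r = 2 - 10 = -8)
q(F) = -40 + 5*F (q(F) = (-8 + F)*5 = -40 + 5*F)
(21 + q(-5))² = (21 + (-40 + 5*(-5)))² = (21 + (-40 - 25))² = (21 - 65)² = (-44)² = 1936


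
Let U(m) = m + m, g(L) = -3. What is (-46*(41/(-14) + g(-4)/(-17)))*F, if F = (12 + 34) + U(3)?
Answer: 783380/119 ≈ 6583.0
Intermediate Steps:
U(m) = 2*m
F = 52 (F = (12 + 34) + 2*3 = 46 + 6 = 52)
(-46*(41/(-14) + g(-4)/(-17)))*F = -46*(41/(-14) - 3/(-17))*52 = -46*(41*(-1/14) - 3*(-1/17))*52 = -46*(-41/14 + 3/17)*52 = -46*(-655/238)*52 = (15065/119)*52 = 783380/119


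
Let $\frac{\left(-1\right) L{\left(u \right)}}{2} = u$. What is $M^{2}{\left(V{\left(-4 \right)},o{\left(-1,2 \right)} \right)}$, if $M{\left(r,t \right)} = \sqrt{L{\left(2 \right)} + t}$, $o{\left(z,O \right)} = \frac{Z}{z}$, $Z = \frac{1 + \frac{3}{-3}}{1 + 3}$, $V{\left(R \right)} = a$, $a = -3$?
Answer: $-4$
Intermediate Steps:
$V{\left(R \right)} = -3$
$L{\left(u \right)} = - 2 u$
$Z = 0$ ($Z = \frac{1 + 3 \left(- \frac{1}{3}\right)}{4} = \left(1 - 1\right) \frac{1}{4} = 0 \cdot \frac{1}{4} = 0$)
$o{\left(z,O \right)} = 0$ ($o{\left(z,O \right)} = \frac{0}{z} = 0$)
$M{\left(r,t \right)} = \sqrt{-4 + t}$ ($M{\left(r,t \right)} = \sqrt{\left(-2\right) 2 + t} = \sqrt{-4 + t}$)
$M^{2}{\left(V{\left(-4 \right)},o{\left(-1,2 \right)} \right)} = \left(\sqrt{-4 + 0}\right)^{2} = \left(\sqrt{-4}\right)^{2} = \left(2 i\right)^{2} = -4$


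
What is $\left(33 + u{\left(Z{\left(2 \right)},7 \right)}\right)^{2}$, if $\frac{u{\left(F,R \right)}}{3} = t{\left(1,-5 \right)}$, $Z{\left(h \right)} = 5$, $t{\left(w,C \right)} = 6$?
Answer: $2601$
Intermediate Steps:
$u{\left(F,R \right)} = 18$ ($u{\left(F,R \right)} = 3 \cdot 6 = 18$)
$\left(33 + u{\left(Z{\left(2 \right)},7 \right)}\right)^{2} = \left(33 + 18\right)^{2} = 51^{2} = 2601$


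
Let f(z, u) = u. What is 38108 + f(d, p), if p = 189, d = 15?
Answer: 38297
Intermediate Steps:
38108 + f(d, p) = 38108 + 189 = 38297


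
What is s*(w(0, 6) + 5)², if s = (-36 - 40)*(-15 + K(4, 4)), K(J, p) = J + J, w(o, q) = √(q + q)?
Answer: 19684 + 10640*√3 ≈ 38113.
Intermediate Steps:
w(o, q) = √2*√q (w(o, q) = √(2*q) = √2*√q)
K(J, p) = 2*J
s = 532 (s = (-36 - 40)*(-15 + 2*4) = -76*(-15 + 8) = -76*(-7) = 532)
s*(w(0, 6) + 5)² = 532*(√2*√6 + 5)² = 532*(2*√3 + 5)² = 532*(5 + 2*√3)²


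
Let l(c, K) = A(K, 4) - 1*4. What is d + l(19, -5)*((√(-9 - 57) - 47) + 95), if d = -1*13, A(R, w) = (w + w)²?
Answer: 2867 + 60*I*√66 ≈ 2867.0 + 487.44*I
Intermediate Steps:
A(R, w) = 4*w² (A(R, w) = (2*w)² = 4*w²)
l(c, K) = 60 (l(c, K) = 4*4² - 1*4 = 4*16 - 4 = 64 - 4 = 60)
d = -13
d + l(19, -5)*((√(-9 - 57) - 47) + 95) = -13 + 60*((√(-9 - 57) - 47) + 95) = -13 + 60*((√(-66) - 47) + 95) = -13 + 60*((I*√66 - 47) + 95) = -13 + 60*((-47 + I*√66) + 95) = -13 + 60*(48 + I*√66) = -13 + (2880 + 60*I*√66) = 2867 + 60*I*√66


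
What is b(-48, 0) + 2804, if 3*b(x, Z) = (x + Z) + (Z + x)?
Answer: 2772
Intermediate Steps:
b(x, Z) = 2*Z/3 + 2*x/3 (b(x, Z) = ((x + Z) + (Z + x))/3 = ((Z + x) + (Z + x))/3 = (2*Z + 2*x)/3 = 2*Z/3 + 2*x/3)
b(-48, 0) + 2804 = ((⅔)*0 + (⅔)*(-48)) + 2804 = (0 - 32) + 2804 = -32 + 2804 = 2772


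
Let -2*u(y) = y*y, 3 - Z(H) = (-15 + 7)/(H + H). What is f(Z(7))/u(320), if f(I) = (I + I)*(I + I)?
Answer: -25/25088 ≈ -0.00099649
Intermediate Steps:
Z(H) = 3 + 4/H (Z(H) = 3 - (-15 + 7)/(H + H) = 3 - (-8)/(2*H) = 3 - (-8)*1/(2*H) = 3 - (-4)/H = 3 + 4/H)
u(y) = -y²/2 (u(y) = -y*y/2 = -y²/2)
f(I) = 4*I² (f(I) = (2*I)*(2*I) = 4*I²)
f(Z(7))/u(320) = (4*(3 + 4/7)²)/((-½*320²)) = (4*(3 + 4*(⅐))²)/((-½*102400)) = (4*(3 + 4/7)²)/(-51200) = (4*(25/7)²)*(-1/51200) = (4*(625/49))*(-1/51200) = (2500/49)*(-1/51200) = -25/25088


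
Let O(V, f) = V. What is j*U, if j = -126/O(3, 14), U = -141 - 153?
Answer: 12348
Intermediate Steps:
U = -294
j = -42 (j = -126/3 = -126*1/3 = -42)
j*U = -42*(-294) = 12348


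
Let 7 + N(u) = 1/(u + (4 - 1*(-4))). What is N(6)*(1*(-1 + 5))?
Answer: -194/7 ≈ -27.714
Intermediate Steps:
N(u) = -7 + 1/(8 + u) (N(u) = -7 + 1/(u + (4 - 1*(-4))) = -7 + 1/(u + (4 + 4)) = -7 + 1/(u + 8) = -7 + 1/(8 + u))
N(6)*(1*(-1 + 5)) = ((-55 - 7*6)/(8 + 6))*(1*(-1 + 5)) = ((-55 - 42)/14)*(1*4) = ((1/14)*(-97))*4 = -97/14*4 = -194/7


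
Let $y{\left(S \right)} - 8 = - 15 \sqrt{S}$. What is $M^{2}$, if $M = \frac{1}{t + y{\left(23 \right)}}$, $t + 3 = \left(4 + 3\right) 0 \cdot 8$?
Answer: $\frac{52}{265225} + \frac{3 \sqrt{23}}{530450} \approx 0.00022318$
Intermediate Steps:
$t = -3$ ($t = -3 + \left(4 + 3\right) 0 \cdot 8 = -3 + 7 \cdot 0 \cdot 8 = -3 + 0 \cdot 8 = -3 + 0 = -3$)
$y{\left(S \right)} = 8 - 15 \sqrt{S}$
$M = \frac{1}{5 - 15 \sqrt{23}}$ ($M = \frac{1}{-3 + \left(8 - 15 \sqrt{23}\right)} = \frac{1}{5 - 15 \sqrt{23}} \approx -0.014939$)
$M^{2} = \left(- \frac{1}{1030} - \frac{3 \sqrt{23}}{1030}\right)^{2}$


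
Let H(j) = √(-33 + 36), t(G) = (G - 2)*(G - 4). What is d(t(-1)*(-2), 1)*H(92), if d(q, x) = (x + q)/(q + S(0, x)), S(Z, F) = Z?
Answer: 29*√3/30 ≈ 1.6743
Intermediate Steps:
t(G) = (-4 + G)*(-2 + G) (t(G) = (-2 + G)*(-4 + G) = (-4 + G)*(-2 + G))
H(j) = √3
d(q, x) = (q + x)/q (d(q, x) = (x + q)/(q + 0) = (q + x)/q)
d(t(-1)*(-2), 1)*H(92) = (((8 + (-1)² - 6*(-1))*(-2) + 1)/(((8 + (-1)² - 6*(-1))*(-2))))*√3 = (((8 + 1 + 6)*(-2) + 1)/(((8 + 1 + 6)*(-2))))*√3 = ((15*(-2) + 1)/((15*(-2))))*√3 = ((-30 + 1)/(-30))*√3 = (-1/30*(-29))*√3 = 29*√3/30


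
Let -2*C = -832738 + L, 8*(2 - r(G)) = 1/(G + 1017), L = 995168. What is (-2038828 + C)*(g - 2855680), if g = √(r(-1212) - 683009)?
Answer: 6054164394240 - 706681*I*√415541458410/260 ≈ 6.0542e+12 - 1.7521e+9*I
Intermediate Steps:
r(G) = 2 - 1/(8*(1017 + G)) (r(G) = 2 - 1/(8*(G + 1017)) = 2 - 1/(8*(1017 + G)))
g = I*√415541458410/780 (g = √((16271 + 16*(-1212))/(8*(1017 - 1212)) - 683009) = √((⅛)*(16271 - 19392)/(-195) - 683009) = √((⅛)*(-1/195)*(-3121) - 683009) = √(3121/1560 - 683009) = √(-1065490919/1560) = I*√415541458410/780 ≈ 826.44*I)
C = -81215 (C = -(-832738 + 995168)/2 = -½*162430 = -81215)
(-2038828 + C)*(g - 2855680) = (-2038828 - 81215)*(I*√415541458410/780 - 2855680) = -2120043*(-2855680 + I*√415541458410/780) = 6054164394240 - 706681*I*√415541458410/260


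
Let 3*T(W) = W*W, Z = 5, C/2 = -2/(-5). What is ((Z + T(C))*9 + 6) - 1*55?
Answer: -52/25 ≈ -2.0800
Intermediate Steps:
C = 4/5 (C = 2*(-2/(-5)) = 2*(-2*(-1/5)) = 2*(2/5) = 4/5 ≈ 0.80000)
T(W) = W**2/3 (T(W) = (W*W)/3 = W**2/3)
((Z + T(C))*9 + 6) - 1*55 = ((5 + (4/5)**2/3)*9 + 6) - 1*55 = ((5 + (1/3)*(16/25))*9 + 6) - 55 = ((5 + 16/75)*9 + 6) - 55 = ((391/75)*9 + 6) - 55 = (1173/25 + 6) - 55 = 1323/25 - 55 = -52/25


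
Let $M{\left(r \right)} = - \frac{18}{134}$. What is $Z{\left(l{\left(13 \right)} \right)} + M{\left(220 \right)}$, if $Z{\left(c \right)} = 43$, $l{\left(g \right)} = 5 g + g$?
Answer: $\frac{2872}{67} \approx 42.866$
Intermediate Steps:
$l{\left(g \right)} = 6 g$
$M{\left(r \right)} = - \frac{9}{67}$ ($M{\left(r \right)} = \left(-18\right) \frac{1}{134} = - \frac{9}{67}$)
$Z{\left(l{\left(13 \right)} \right)} + M{\left(220 \right)} = 43 - \frac{9}{67} = \frac{2872}{67}$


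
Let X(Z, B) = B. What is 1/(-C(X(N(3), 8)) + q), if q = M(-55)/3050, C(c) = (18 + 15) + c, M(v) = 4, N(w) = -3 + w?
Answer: -1525/62523 ≈ -0.024391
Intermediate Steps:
C(c) = 33 + c
q = 2/1525 (q = 4/3050 = 4*(1/3050) = 2/1525 ≈ 0.0013115)
1/(-C(X(N(3), 8)) + q) = 1/(-(33 + 8) + 2/1525) = 1/(-1*41 + 2/1525) = 1/(-41 + 2/1525) = 1/(-62523/1525) = -1525/62523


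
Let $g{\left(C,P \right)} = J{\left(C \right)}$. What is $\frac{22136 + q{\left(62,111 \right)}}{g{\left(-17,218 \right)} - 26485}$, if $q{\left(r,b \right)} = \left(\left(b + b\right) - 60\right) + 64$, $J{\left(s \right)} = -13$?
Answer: $- \frac{11181}{13249} \approx -0.84391$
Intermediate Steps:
$g{\left(C,P \right)} = -13$
$q{\left(r,b \right)} = 4 + 2 b$ ($q{\left(r,b \right)} = \left(2 b - 60\right) + 64 = \left(-60 + 2 b\right) + 64 = 4 + 2 b$)
$\frac{22136 + q{\left(62,111 \right)}}{g{\left(-17,218 \right)} - 26485} = \frac{22136 + \left(4 + 2 \cdot 111\right)}{-13 - 26485} = \frac{22136 + \left(4 + 222\right)}{-26498} = \left(22136 + 226\right) \left(- \frac{1}{26498}\right) = 22362 \left(- \frac{1}{26498}\right) = - \frac{11181}{13249}$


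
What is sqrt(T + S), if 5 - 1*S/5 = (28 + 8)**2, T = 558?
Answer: I*sqrt(5897) ≈ 76.792*I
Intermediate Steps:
S = -6455 (S = 25 - 5*(28 + 8)**2 = 25 - 5*36**2 = 25 - 5*1296 = 25 - 6480 = -6455)
sqrt(T + S) = sqrt(558 - 6455) = sqrt(-5897) = I*sqrt(5897)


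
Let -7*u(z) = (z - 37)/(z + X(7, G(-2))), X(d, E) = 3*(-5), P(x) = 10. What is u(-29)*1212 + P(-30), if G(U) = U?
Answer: -1748/7 ≈ -249.71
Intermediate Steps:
X(d, E) = -15
u(z) = -(-37 + z)/(7*(-15 + z)) (u(z) = -(z - 37)/(7*(z - 15)) = -(-37 + z)/(7*(-15 + z)))
u(-29)*1212 + P(-30) = ((37 - 1*(-29))/(7*(-15 - 29)))*1212 + 10 = ((⅐)*(37 + 29)/(-44))*1212 + 10 = ((⅐)*(-1/44)*66)*1212 + 10 = -3/14*1212 + 10 = -1818/7 + 10 = -1748/7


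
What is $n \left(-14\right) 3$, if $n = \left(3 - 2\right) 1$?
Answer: $-42$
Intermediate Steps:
$n = 1$ ($n = 1 \cdot 1 = 1$)
$n \left(-14\right) 3 = 1 \left(-14\right) 3 = \left(-14\right) 3 = -42$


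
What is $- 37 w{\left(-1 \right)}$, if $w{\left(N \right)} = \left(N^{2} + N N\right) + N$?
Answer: $-37$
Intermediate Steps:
$w{\left(N \right)} = N + 2 N^{2}$ ($w{\left(N \right)} = \left(N^{2} + N^{2}\right) + N = 2 N^{2} + N = N + 2 N^{2}$)
$- 37 w{\left(-1 \right)} = - 37 \left(- (1 + 2 \left(-1\right))\right) = - 37 \left(- (1 - 2)\right) = - 37 \left(\left(-1\right) \left(-1\right)\right) = \left(-37\right) 1 = -37$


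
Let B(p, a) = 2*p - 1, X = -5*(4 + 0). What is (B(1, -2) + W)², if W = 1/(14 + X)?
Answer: 25/36 ≈ 0.69444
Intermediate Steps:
X = -20 (X = -5*4 = -20)
B(p, a) = -1 + 2*p
W = -⅙ (W = 1/(14 - 20) = 1/(-6) = -⅙ ≈ -0.16667)
(B(1, -2) + W)² = ((-1 + 2*1) - ⅙)² = ((-1 + 2) - ⅙)² = (1 - ⅙)² = (⅚)² = 25/36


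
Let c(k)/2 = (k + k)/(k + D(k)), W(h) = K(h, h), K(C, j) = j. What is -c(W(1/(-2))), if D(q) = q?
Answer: -2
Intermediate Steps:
W(h) = h
c(k) = 2 (c(k) = 2*((k + k)/(k + k)) = 2*((2*k)/((2*k))) = 2*((2*k)*(1/(2*k))) = 2*1 = 2)
-c(W(1/(-2))) = -1*2 = -2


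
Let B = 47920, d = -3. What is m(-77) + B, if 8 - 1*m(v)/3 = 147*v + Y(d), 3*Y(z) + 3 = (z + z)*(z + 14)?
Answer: 81970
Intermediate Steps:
Y(z) = -1 + 2*z*(14 + z)/3 (Y(z) = -1 + ((z + z)*(z + 14))/3 = -1 + ((2*z)*(14 + z))/3 = -1 + (2*z*(14 + z))/3 = -1 + 2*z*(14 + z)/3)
m(v) = 93 - 441*v (m(v) = 24 - 3*(147*v + (-1 + (⅔)*(-3)² + (28/3)*(-3))) = 24 - 3*(147*v + (-1 + (⅔)*9 - 28)) = 24 - 3*(147*v + (-1 + 6 - 28)) = 24 - 3*(147*v - 23) = 24 - 3*(-23 + 147*v) = 24 + (69 - 441*v) = 93 - 441*v)
m(-77) + B = (93 - 441*(-77)) + 47920 = (93 + 33957) + 47920 = 34050 + 47920 = 81970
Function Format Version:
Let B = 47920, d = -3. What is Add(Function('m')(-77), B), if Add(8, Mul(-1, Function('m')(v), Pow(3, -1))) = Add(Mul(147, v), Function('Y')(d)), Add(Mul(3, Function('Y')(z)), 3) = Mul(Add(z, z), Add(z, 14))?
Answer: 81970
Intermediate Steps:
Function('Y')(z) = Add(-1, Mul(Rational(2, 3), z, Add(14, z))) (Function('Y')(z) = Add(-1, Mul(Rational(1, 3), Mul(Add(z, z), Add(z, 14)))) = Add(-1, Mul(Rational(1, 3), Mul(Mul(2, z), Add(14, z)))) = Add(-1, Mul(Rational(1, 3), Mul(2, z, Add(14, z)))) = Add(-1, Mul(Rational(2, 3), z, Add(14, z))))
Function('m')(v) = Add(93, Mul(-441, v)) (Function('m')(v) = Add(24, Mul(-3, Add(Mul(147, v), Add(-1, Mul(Rational(2, 3), Pow(-3, 2)), Mul(Rational(28, 3), -3))))) = Add(24, Mul(-3, Add(Mul(147, v), Add(-1, Mul(Rational(2, 3), 9), -28)))) = Add(24, Mul(-3, Add(Mul(147, v), Add(-1, 6, -28)))) = Add(24, Mul(-3, Add(Mul(147, v), -23))) = Add(24, Mul(-3, Add(-23, Mul(147, v)))) = Add(24, Add(69, Mul(-441, v))) = Add(93, Mul(-441, v)))
Add(Function('m')(-77), B) = Add(Add(93, Mul(-441, -77)), 47920) = Add(Add(93, 33957), 47920) = Add(34050, 47920) = 81970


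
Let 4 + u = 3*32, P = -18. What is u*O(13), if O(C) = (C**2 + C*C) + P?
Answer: 29440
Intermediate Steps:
u = 92 (u = -4 + 3*32 = -4 + 96 = 92)
O(C) = -18 + 2*C**2 (O(C) = (C**2 + C*C) - 18 = (C**2 + C**2) - 18 = 2*C**2 - 18 = -18 + 2*C**2)
u*O(13) = 92*(-18 + 2*13**2) = 92*(-18 + 2*169) = 92*(-18 + 338) = 92*320 = 29440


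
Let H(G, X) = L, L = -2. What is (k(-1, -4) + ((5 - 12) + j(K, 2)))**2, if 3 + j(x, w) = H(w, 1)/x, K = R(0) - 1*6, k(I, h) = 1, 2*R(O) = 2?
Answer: 1849/25 ≈ 73.960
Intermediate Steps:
H(G, X) = -2
R(O) = 1 (R(O) = (1/2)*2 = 1)
K = -5 (K = 1 - 1*6 = 1 - 6 = -5)
j(x, w) = -3 - 2/x
(k(-1, -4) + ((5 - 12) + j(K, 2)))**2 = (1 + ((5 - 12) + (-3 - 2/(-5))))**2 = (1 + (-7 + (-3 - 2*(-1/5))))**2 = (1 + (-7 + (-3 + 2/5)))**2 = (1 + (-7 - 13/5))**2 = (1 - 48/5)**2 = (-43/5)**2 = 1849/25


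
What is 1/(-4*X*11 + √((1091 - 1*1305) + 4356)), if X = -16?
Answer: 352/245737 - √4142/491474 ≈ 0.0013015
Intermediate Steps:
1/(-4*X*11 + √((1091 - 1*1305) + 4356)) = 1/(-4*(-16)*11 + √((1091 - 1*1305) + 4356)) = 1/(64*11 + √((1091 - 1305) + 4356)) = 1/(704 + √(-214 + 4356)) = 1/(704 + √4142)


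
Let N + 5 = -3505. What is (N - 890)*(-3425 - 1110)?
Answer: 19954000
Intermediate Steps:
N = -3510 (N = -5 - 3505 = -3510)
(N - 890)*(-3425 - 1110) = (-3510 - 890)*(-3425 - 1110) = -4400*(-4535) = 19954000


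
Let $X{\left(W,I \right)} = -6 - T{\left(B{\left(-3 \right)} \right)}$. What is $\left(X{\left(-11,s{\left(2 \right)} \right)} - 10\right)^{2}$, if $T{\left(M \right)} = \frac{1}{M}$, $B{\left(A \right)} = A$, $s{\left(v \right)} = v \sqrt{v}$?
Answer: $\frac{2209}{9} \approx 245.44$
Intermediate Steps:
$s{\left(v \right)} = v^{\frac{3}{2}}$
$X{\left(W,I \right)} = - \frac{17}{3}$ ($X{\left(W,I \right)} = -6 - \frac{1}{-3} = -6 - - \frac{1}{3} = -6 + \frac{1}{3} = - \frac{17}{3}$)
$\left(X{\left(-11,s{\left(2 \right)} \right)} - 10\right)^{2} = \left(- \frac{17}{3} - 10\right)^{2} = \left(- \frac{47}{3}\right)^{2} = \frac{2209}{9}$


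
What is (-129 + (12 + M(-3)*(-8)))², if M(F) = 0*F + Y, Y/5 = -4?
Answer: 1849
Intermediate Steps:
Y = -20 (Y = 5*(-4) = -20)
M(F) = -20 (M(F) = 0*F - 20 = 0 - 20 = -20)
(-129 + (12 + M(-3)*(-8)))² = (-129 + (12 - 20*(-8)))² = (-129 + (12 + 160))² = (-129 + 172)² = 43² = 1849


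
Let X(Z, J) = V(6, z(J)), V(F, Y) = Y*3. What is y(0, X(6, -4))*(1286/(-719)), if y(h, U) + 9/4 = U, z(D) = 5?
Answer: -32793/1438 ≈ -22.805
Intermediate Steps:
V(F, Y) = 3*Y
X(Z, J) = 15 (X(Z, J) = 3*5 = 15)
y(h, U) = -9/4 + U
y(0, X(6, -4))*(1286/(-719)) = (-9/4 + 15)*(1286/(-719)) = 51*(1286*(-1/719))/4 = (51/4)*(-1286/719) = -32793/1438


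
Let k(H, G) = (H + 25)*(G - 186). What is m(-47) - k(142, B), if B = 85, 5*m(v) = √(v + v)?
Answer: 16867 + I*√94/5 ≈ 16867.0 + 1.9391*I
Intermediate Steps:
m(v) = √2*√v/5 (m(v) = √(v + v)/5 = √(2*v)/5 = (√2*√v)/5 = √2*√v/5)
k(H, G) = (-186 + G)*(25 + H) (k(H, G) = (25 + H)*(-186 + G) = (-186 + G)*(25 + H))
m(-47) - k(142, B) = √2*√(-47)/5 - (-4650 - 186*142 + 25*85 + 85*142) = √2*(I*√47)/5 - (-4650 - 26412 + 2125 + 12070) = I*√94/5 - 1*(-16867) = I*√94/5 + 16867 = 16867 + I*√94/5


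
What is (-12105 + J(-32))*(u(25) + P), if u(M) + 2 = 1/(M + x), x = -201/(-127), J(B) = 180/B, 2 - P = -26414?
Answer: -8639602741035/27008 ≈ -3.1989e+8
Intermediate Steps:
P = 26416 (P = 2 - 1*(-26414) = 2 + 26414 = 26416)
x = 201/127 (x = -201*(-1/127) = 201/127 ≈ 1.5827)
u(M) = -2 + 1/(201/127 + M) (u(M) = -2 + 1/(M + 201/127) = -2 + 1/(201/127 + M))
(-12105 + J(-32))*(u(25) + P) = (-12105 + 180/(-32))*((-275 - 254*25)/(201 + 127*25) + 26416) = (-12105 + 180*(-1/32))*((-275 - 6350)/(201 + 3175) + 26416) = (-12105 - 45/8)*(-6625/3376 + 26416) = -96885*((1/3376)*(-6625) + 26416)/8 = -96885*(-6625/3376 + 26416)/8 = -96885/8*89173791/3376 = -8639602741035/27008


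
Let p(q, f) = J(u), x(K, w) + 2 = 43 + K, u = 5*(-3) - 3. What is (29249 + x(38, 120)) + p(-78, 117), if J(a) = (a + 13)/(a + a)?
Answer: 1055813/36 ≈ 29328.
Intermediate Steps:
u = -18 (u = -15 - 3 = -18)
x(K, w) = 41 + K (x(K, w) = -2 + (43 + K) = 41 + K)
J(a) = (13 + a)/(2*a) (J(a) = (13 + a)/((2*a)) = (13 + a)*(1/(2*a)) = (13 + a)/(2*a))
p(q, f) = 5/36 (p(q, f) = (½)*(13 - 18)/(-18) = (½)*(-1/18)*(-5) = 5/36)
(29249 + x(38, 120)) + p(-78, 117) = (29249 + (41 + 38)) + 5/36 = (29249 + 79) + 5/36 = 29328 + 5/36 = 1055813/36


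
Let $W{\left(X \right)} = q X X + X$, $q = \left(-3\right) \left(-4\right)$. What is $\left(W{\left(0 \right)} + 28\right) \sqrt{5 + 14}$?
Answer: $28 \sqrt{19} \approx 122.05$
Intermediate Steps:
$q = 12$
$W{\left(X \right)} = X + 12 X^{2}$ ($W{\left(X \right)} = 12 X X + X = 12 X^{2} + X = X + 12 X^{2}$)
$\left(W{\left(0 \right)} + 28\right) \sqrt{5 + 14} = \left(0 \left(1 + 12 \cdot 0\right) + 28\right) \sqrt{5 + 14} = \left(0 \left(1 + 0\right) + 28\right) \sqrt{19} = \left(0 \cdot 1 + 28\right) \sqrt{19} = \left(0 + 28\right) \sqrt{19} = 28 \sqrt{19}$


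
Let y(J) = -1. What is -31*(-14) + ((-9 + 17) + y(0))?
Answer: 441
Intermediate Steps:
-31*(-14) + ((-9 + 17) + y(0)) = -31*(-14) + ((-9 + 17) - 1) = 434 + (8 - 1) = 434 + 7 = 441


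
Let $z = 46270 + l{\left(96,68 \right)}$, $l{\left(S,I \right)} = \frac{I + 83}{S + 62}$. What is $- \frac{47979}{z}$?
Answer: $- \frac{2526894}{2436937} \approx -1.0369$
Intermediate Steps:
$l{\left(S,I \right)} = \frac{83 + I}{62 + S}$
$z = \frac{7310811}{158}$ ($z = 46270 + \frac{83 + 68}{62 + 96} = 46270 + \frac{1}{158} \cdot 151 = 46270 + \frac{151}{158} = \frac{7310811}{158} \approx 46271.0$)
$- \frac{47979}{z} = - \frac{47979}{\frac{7310811}{158}} = \left(-47979\right) \frac{158}{7310811} = - \frac{2526894}{2436937}$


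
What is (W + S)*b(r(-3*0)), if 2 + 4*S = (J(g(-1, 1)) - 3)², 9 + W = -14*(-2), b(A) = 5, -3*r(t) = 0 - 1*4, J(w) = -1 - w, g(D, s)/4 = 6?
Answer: 2145/2 ≈ 1072.5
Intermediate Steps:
g(D, s) = 24 (g(D, s) = 4*6 = 24)
r(t) = 4/3 (r(t) = -(0 - 1*4)/3 = -(0 - 4)/3 = -⅓*(-4) = 4/3)
W = 19 (W = -9 - 14*(-2) = -9 + 28 = 19)
S = 391/2 (S = -½ + ((-1 - 1*24) - 3)²/4 = -½ + ((-1 - 24) - 3)²/4 = -½ + (-25 - 3)²/4 = -½ + (¼)*(-28)² = -½ + (¼)*784 = -½ + 196 = 391/2 ≈ 195.50)
(W + S)*b(r(-3*0)) = (19 + 391/2)*5 = (429/2)*5 = 2145/2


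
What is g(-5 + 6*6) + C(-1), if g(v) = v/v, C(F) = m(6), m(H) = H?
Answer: 7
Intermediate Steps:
C(F) = 6
g(v) = 1
g(-5 + 6*6) + C(-1) = 1 + 6 = 7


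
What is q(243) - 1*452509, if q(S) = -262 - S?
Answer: -453014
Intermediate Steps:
q(243) - 1*452509 = (-262 - 1*243) - 1*452509 = (-262 - 243) - 452509 = -505 - 452509 = -453014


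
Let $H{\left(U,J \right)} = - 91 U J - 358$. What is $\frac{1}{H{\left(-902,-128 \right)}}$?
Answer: $- \frac{1}{10506854} \approx -9.5176 \cdot 10^{-8}$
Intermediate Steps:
$H{\left(U,J \right)} = -358 - 91 J U$ ($H{\left(U,J \right)} = - 91 J U - 358 = -358 - 91 J U$)
$\frac{1}{H{\left(-902,-128 \right)}} = \frac{1}{-358 - \left(-11648\right) \left(-902\right)} = \frac{1}{-358 - 10506496} = \frac{1}{-10506854} = - \frac{1}{10506854}$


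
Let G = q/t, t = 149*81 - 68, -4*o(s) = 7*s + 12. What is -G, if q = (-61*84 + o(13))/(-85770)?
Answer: -20599/4117303080 ≈ -5.0030e-6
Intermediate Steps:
o(s) = -3 - 7*s/4 (o(s) = -(7*s + 12)/4 = -(12 + 7*s)/4 = -3 - 7*s/4)
t = 12001 (t = 12069 - 68 = 12001)
q = 20599/343080 (q = (-61*84 + (-3 - 7/4*13))/(-85770) = (-5124 + (-3 - 91/4))*(-1/85770) = (-5124 - 103/4)*(-1/85770) = -20599/4*(-1/85770) = 20599/343080 ≈ 0.060041)
G = 20599/4117303080 (G = (20599/343080)/12001 = (20599/343080)*(1/12001) = 20599/4117303080 ≈ 5.0030e-6)
-G = -1*20599/4117303080 = -20599/4117303080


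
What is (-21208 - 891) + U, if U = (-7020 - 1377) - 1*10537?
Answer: -41033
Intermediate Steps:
U = -18934 (U = -8397 - 10537 = -18934)
(-21208 - 891) + U = (-21208 - 891) - 18934 = -22099 - 18934 = -41033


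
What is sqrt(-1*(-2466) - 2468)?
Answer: I*sqrt(2) ≈ 1.4142*I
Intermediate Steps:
sqrt(-1*(-2466) - 2468) = sqrt(2466 - 2468) = sqrt(-2) = I*sqrt(2)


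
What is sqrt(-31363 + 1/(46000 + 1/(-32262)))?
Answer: 5*I*sqrt(2762967812472256827505)/1484051999 ≈ 177.1*I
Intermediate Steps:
sqrt(-31363 + 1/(46000 + 1/(-32262))) = sqrt(-31363 + 1/(46000 - 1/32262)) = sqrt(-31363 + 1/(1484051999/32262)) = sqrt(-31363 + 32262/1484051999) = sqrt(-46544322812375/1484051999) = 5*I*sqrt(2762967812472256827505)/1484051999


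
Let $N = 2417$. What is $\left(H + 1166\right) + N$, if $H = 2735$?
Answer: $6318$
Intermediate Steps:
$\left(H + 1166\right) + N = \left(2735 + 1166\right) + 2417 = 3901 + 2417 = 6318$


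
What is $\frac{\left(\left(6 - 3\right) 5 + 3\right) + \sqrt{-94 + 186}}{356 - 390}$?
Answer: $- \frac{9}{17} - \frac{\sqrt{23}}{17} \approx -0.81152$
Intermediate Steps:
$\frac{\left(\left(6 - 3\right) 5 + 3\right) + \sqrt{-94 + 186}}{356 - 390} = \frac{\left(\left(6 - 3\right) 5 + 3\right) + \sqrt{92}}{-34} = \left(\left(3 \cdot 5 + 3\right) + 2 \sqrt{23}\right) \left(- \frac{1}{34}\right) = \left(\left(15 + 3\right) + 2 \sqrt{23}\right) \left(- \frac{1}{34}\right) = \left(18 + 2 \sqrt{23}\right) \left(- \frac{1}{34}\right) = - \frac{9}{17} - \frac{\sqrt{23}}{17}$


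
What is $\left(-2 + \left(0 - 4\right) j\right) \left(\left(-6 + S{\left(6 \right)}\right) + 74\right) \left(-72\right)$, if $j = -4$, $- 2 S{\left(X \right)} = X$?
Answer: $-65520$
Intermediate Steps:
$S{\left(X \right)} = - \frac{X}{2}$
$\left(-2 + \left(0 - 4\right) j\right) \left(\left(-6 + S{\left(6 \right)}\right) + 74\right) \left(-72\right) = \left(-2 + \left(0 - 4\right) \left(-4\right)\right) \left(\left(-6 - 3\right) + 74\right) \left(-72\right) = \left(-2 - -16\right) \left(\left(-6 - 3\right) + 74\right) \left(-72\right) = \left(-2 + 16\right) \left(-9 + 74\right) \left(-72\right) = 14 \cdot 65 \left(-72\right) = 910 \left(-72\right) = -65520$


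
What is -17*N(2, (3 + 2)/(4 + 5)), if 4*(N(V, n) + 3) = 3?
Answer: 153/4 ≈ 38.250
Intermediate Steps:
N(V, n) = -9/4 (N(V, n) = -3 + (¼)*3 = -3 + ¾ = -9/4)
-17*N(2, (3 + 2)/(4 + 5)) = -17*(-9/4) = 153/4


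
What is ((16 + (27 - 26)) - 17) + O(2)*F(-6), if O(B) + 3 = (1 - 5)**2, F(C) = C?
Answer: -78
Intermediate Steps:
O(B) = 13 (O(B) = -3 + (1 - 5)**2 = -3 + (-4)**2 = -3 + 16 = 13)
((16 + (27 - 26)) - 17) + O(2)*F(-6) = ((16 + (27 - 26)) - 17) + 13*(-6) = ((16 + 1) - 17) - 78 = (17 - 17) - 78 = 0 - 78 = -78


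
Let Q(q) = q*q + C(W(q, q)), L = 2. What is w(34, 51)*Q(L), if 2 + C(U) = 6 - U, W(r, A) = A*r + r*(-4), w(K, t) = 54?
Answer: 648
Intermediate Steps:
W(r, A) = -4*r + A*r (W(r, A) = A*r - 4*r = -4*r + A*r)
C(U) = 4 - U (C(U) = -2 + (6 - U) = 4 - U)
Q(q) = 4 + q**2 - q*(-4 + q) (Q(q) = q*q + (4 - q*(-4 + q)) = q**2 + (4 - q*(-4 + q)) = 4 + q**2 - q*(-4 + q))
w(34, 51)*Q(L) = 54*(4 + 4*2) = 54*(4 + 8) = 54*12 = 648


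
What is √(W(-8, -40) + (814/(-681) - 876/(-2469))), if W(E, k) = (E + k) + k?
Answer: I*√27906469449882/560463 ≈ 9.4255*I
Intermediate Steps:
W(E, k) = E + 2*k
√(W(-8, -40) + (814/(-681) - 876/(-2469))) = √((-8 + 2*(-40)) + (814/(-681) - 876/(-2469))) = √((-8 - 80) + (814*(-1/681) - 876*(-1/2469))) = √(-88 + (-814/681 + 292/823)) = √(-88 - 471070/560463) = √(-49791814/560463) = I*√27906469449882/560463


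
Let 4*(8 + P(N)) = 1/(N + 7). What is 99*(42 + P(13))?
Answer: 269379/80 ≈ 3367.2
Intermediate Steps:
P(N) = -8 + 1/(4*(7 + N)) (P(N) = -8 + 1/(4*(N + 7)) = -8 + 1/(4*(7 + N)))
99*(42 + P(13)) = 99*(42 + (-223 - 32*13)/(4*(7 + 13))) = 99*(42 + (¼)*(-223 - 416)/20) = 99*(42 + (¼)*(1/20)*(-639)) = 99*(42 - 639/80) = 99*(2721/80) = 269379/80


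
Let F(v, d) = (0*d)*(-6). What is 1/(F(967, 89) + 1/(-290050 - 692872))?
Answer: -982922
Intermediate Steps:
F(v, d) = 0 (F(v, d) = 0*(-6) = 0)
1/(F(967, 89) + 1/(-290050 - 692872)) = 1/(0 + 1/(-290050 - 692872)) = 1/(0 + 1/(-982922)) = 1/(0 - 1/982922) = 1/(-1/982922) = -982922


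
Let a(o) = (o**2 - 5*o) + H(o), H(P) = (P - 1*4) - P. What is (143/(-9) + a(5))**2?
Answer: 32041/81 ≈ 395.57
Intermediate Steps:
H(P) = -4 (H(P) = (P - 4) - P = (-4 + P) - P = -4)
a(o) = -4 + o**2 - 5*o (a(o) = (o**2 - 5*o) - 4 = -4 + o**2 - 5*o)
(143/(-9) + a(5))**2 = (143/(-9) + (-4 + 5**2 - 5*5))**2 = (143*(-1/9) + (-4 + 25 - 25))**2 = (-143/9 - 4)**2 = (-179/9)**2 = 32041/81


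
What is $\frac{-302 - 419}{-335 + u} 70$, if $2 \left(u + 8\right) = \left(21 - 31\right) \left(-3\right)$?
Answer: $\frac{25235}{164} \approx 153.87$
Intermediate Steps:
$u = 7$ ($u = -8 + \frac{\left(21 - 31\right) \left(-3\right)}{2} = -8 + \frac{\left(-10\right) \left(-3\right)}{2} = -8 + \frac{1}{2} \cdot 30 = -8 + 15 = 7$)
$\frac{-302 - 419}{-335 + u} 70 = \frac{-302 - 419}{-335 + 7} \cdot 70 = - \frac{721}{-328} \cdot 70 = \left(-721\right) \left(- \frac{1}{328}\right) 70 = \frac{721}{328} \cdot 70 = \frac{25235}{164}$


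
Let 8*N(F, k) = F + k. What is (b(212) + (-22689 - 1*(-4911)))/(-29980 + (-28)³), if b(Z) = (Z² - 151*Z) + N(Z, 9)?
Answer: 38547/415456 ≈ 0.092782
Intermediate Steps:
N(F, k) = F/8 + k/8 (N(F, k) = (F + k)/8 = F/8 + k/8)
b(Z) = 9/8 + Z² - 1207*Z/8 (b(Z) = (Z² - 151*Z) + (Z/8 + (⅛)*9) = (Z² - 151*Z) + (Z/8 + 9/8) = (Z² - 151*Z) + (9/8 + Z/8) = 9/8 + Z² - 1207*Z/8)
(b(212) + (-22689 - 1*(-4911)))/(-29980 + (-28)³) = ((9/8 + 212² - 1207/8*212) + (-22689 - 1*(-4911)))/(-29980 + (-28)³) = ((9/8 + 44944 - 63971/2) + (-22689 + 4911))/(-29980 - 21952) = (103677/8 - 17778)/(-51932) = -38547/8*(-1/51932) = 38547/415456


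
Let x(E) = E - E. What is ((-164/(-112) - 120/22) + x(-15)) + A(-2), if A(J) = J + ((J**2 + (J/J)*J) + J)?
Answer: -1845/308 ≈ -5.9903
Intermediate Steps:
A(J) = J**2 + 3*J (A(J) = J + ((J**2 + 1*J) + J) = J + ((J**2 + J) + J) = J + ((J + J**2) + J) = J + (J**2 + 2*J) = J**2 + 3*J)
x(E) = 0
((-164/(-112) - 120/22) + x(-15)) + A(-2) = ((-164/(-112) - 120/22) + 0) - 2*(3 - 2) = ((-164*(-1/112) - 120*1/22) + 0) - 2*1 = ((41/28 - 60/11) + 0) - 2 = (-1229/308 + 0) - 2 = -1229/308 - 2 = -1845/308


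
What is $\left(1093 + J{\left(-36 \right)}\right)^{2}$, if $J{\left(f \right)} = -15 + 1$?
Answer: $1164241$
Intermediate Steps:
$J{\left(f \right)} = -14$
$\left(1093 + J{\left(-36 \right)}\right)^{2} = \left(1093 - 14\right)^{2} = 1079^{2} = 1164241$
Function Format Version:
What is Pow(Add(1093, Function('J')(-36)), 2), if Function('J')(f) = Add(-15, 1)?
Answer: 1164241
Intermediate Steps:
Function('J')(f) = -14
Pow(Add(1093, Function('J')(-36)), 2) = Pow(Add(1093, -14), 2) = Pow(1079, 2) = 1164241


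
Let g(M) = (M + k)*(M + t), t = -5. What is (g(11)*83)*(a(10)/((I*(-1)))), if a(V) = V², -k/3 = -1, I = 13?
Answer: -697200/13 ≈ -53631.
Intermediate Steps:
k = 3 (k = -3*(-1) = 3)
g(M) = (-5 + M)*(3 + M) (g(M) = (M + 3)*(M - 5) = (3 + M)*(-5 + M) = (-5 + M)*(3 + M))
(g(11)*83)*(a(10)/((I*(-1)))) = ((-15 + 11² - 2*11)*83)*(10²/((13*(-1)))) = ((-15 + 121 - 22)*83)*(100/(-13)) = (84*83)*(100*(-1/13)) = 6972*(-100/13) = -697200/13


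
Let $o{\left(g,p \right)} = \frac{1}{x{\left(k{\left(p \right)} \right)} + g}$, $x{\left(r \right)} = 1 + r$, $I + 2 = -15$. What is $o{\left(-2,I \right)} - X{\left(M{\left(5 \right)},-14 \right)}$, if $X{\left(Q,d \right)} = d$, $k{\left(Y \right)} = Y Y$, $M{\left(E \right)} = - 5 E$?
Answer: $\frac{4033}{288} \approx 14.003$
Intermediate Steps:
$I = -17$ ($I = -2 - 15 = -17$)
$k{\left(Y \right)} = Y^{2}$
$o{\left(g,p \right)} = \frac{1}{1 + g + p^{2}}$ ($o{\left(g,p \right)} = \frac{1}{\left(1 + p^{2}\right) + g} = \frac{1}{1 + g + p^{2}}$)
$o{\left(-2,I \right)} - X{\left(M{\left(5 \right)},-14 \right)} = \frac{1}{1 - 2 + \left(-17\right)^{2}} - -14 = \frac{1}{1 - 2 + 289} + 14 = \frac{1}{288} + 14 = \frac{4033}{288}$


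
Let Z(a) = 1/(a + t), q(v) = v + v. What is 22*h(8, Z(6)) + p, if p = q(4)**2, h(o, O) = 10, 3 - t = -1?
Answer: 284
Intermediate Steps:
t = 4 (t = 3 - 1*(-1) = 3 + 1 = 4)
q(v) = 2*v
Z(a) = 1/(4 + a) (Z(a) = 1/(a + 4) = 1/(4 + a))
p = 64 (p = (2*4)**2 = 8**2 = 64)
22*h(8, Z(6)) + p = 22*10 + 64 = 220 + 64 = 284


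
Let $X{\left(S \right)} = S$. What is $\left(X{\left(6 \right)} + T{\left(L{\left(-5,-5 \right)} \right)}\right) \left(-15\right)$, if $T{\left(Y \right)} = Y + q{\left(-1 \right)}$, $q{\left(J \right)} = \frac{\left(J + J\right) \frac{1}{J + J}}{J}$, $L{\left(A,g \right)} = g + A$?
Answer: $75$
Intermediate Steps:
$L{\left(A,g \right)} = A + g$
$q{\left(J \right)} = \frac{1}{J}$ ($q{\left(J \right)} = \frac{2 J \frac{1}{2 J}}{J} = 1 \frac{1}{J} = \frac{1}{J}$)
$T{\left(Y \right)} = -1 + Y$ ($T{\left(Y \right)} = Y + \frac{1}{-1} = Y - 1 = -1 + Y$)
$\left(X{\left(6 \right)} + T{\left(L{\left(-5,-5 \right)} \right)}\right) \left(-15\right) = \left(6 - 11\right) \left(-15\right) = \left(-5\right) \left(-15\right) = 75$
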